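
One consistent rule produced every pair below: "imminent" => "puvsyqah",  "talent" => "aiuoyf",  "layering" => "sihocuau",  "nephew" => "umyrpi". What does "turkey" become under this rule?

acaupk

Each letter shifts forward by (position + 7), i.e. 7, 8, 9, … — the shift grows by one for each successive letter.
For turkey: t+7=a, u+8=c, r+9=a, k+10=u, e+11=p, y+12=k.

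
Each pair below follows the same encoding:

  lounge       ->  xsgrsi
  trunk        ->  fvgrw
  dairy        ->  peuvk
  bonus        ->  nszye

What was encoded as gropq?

Shifts by position in lounge: pos 0: l→x (+12), pos 1: o→s (+4), pos 2: u→g (+12), pos 3: n→r (+4) — repeating every 2. A repeating key of period 2 is used — shifts +12, +4 over and over.
Decoding gropq: g−12=u, r−4=n, o−12=c, p−4=l, q−12=e.

uncle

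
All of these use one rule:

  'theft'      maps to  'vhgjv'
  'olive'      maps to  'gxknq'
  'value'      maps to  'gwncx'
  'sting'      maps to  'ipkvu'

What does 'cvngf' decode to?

The output letters match the input read backwards, each shifted +2: theft reversed is tfeht. Read the word backwards and shift each letter +2.
Decoding cvngf: shift back: c−2=a, v−2=t, n−2=l, g−2=e, f−2=d → atled; then reverse → delta.

delta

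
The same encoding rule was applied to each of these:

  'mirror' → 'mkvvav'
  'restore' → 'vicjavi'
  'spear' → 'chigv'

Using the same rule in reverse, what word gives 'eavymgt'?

Each letter's alphabet position (a=0..z=25) is mapped through 7·x+6 mod 26 — an affine cipher.
Reversing it on eavymgt: e(4)→15·(4−6)≡22=w; a(0)→15·(0−6)≡14=o; v(21)→15·(21−6)≡17=r; y(24)→15·(24−6)≡10=k; m(12)→15·(12−6)≡12=m; g(6)→15·(6−6)≡0=a; t(19)→15·(19−6)≡13=n (all mod 26).

workman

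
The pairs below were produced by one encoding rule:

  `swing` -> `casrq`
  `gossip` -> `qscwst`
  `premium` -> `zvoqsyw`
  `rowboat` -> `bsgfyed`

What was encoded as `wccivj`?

myself

Shifts by position in swing: pos 0: s→c (+10), pos 1: w→a (+4), pos 2: i→s (+10), pos 3: n→r (+4) — repeating every 2. It's a Vigenère-style cipher with numeric key [10,4]: position i shifts by key[i mod 2].
Reversing it on wccivj: w−10=m, c−4=y, c−10=s, i−4=e, v−10=l, j−4=f.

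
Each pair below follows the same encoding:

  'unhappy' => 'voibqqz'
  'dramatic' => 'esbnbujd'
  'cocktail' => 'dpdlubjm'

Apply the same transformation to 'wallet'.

This is a Caesar cipher with shift 1.
Applying it to wallet: w+1=x, a+1=b, l+1=m, l+1=m, e+1=f, t+1=u.

xbmmfu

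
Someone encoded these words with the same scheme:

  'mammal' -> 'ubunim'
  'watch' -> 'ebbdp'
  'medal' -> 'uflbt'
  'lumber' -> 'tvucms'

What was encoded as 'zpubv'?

roman

Shifts by position in mammal: pos 0: m→u (+8), pos 1: a→b (+1), pos 2: m→u (+8), pos 3: m→n (+1) — repeating every 2. A repeating key of period 2 is used — shifts +8, +1 over and over.
Undoing it on zpubv: z−8=r, p−1=o, u−8=m, b−1=a, v−8=n.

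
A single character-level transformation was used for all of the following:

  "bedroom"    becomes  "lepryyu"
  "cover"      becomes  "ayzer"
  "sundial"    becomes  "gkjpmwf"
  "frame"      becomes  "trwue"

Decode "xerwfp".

herald

b(1)→l(11) and e(4)→e(4) fit y≡15x+22 (mod 26); the inverse of 15 mod 26 is 7. This is an affine cipher: with a=0,…,z=25, each position x becomes (15x+22) mod 26.
Undoing it on xerwfp: x(23)→7·(23−22)≡7=h; e(4)→7·(4−22)≡4=e; r(17)→7·(17−22)≡17=r; w(22)→7·(22−22)≡0=a; f(5)→7·(5−22)≡11=l; p(15)→7·(15−22)≡3=d (all mod 26).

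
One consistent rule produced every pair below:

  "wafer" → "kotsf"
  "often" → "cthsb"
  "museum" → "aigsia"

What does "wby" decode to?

Compare letters: w→k is +14, a→o is +14, f→t is +14 — a constant shift. Every letter moves 14 places later in the alphabet, wrapping around z→a.
Decoding wby: w−14=i, b−14=n, y−14=k.

ink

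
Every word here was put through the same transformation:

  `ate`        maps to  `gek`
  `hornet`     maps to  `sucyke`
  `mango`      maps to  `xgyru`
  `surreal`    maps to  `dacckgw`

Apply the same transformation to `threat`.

esckge

The shift depends on letter class: consonant t→e is +11, but vowel a→g is +6. Vowels shift forward by 6 and consonants shift forward by 11.
For threat: t(cons)+11=e, h(cons)+11=s, r(cons)+11=c, e(vowel)+6=k, a(vowel)+6=g, t(cons)+11=e.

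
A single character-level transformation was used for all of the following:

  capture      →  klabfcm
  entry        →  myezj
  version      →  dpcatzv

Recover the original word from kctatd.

crisis

A repeating key of period 3 is used — shifts +8, +11, +11 over and over.
Undoing it on kctatd: k−8=c, c−11=r, t−11=i, a−8=s, t−11=i, d−11=s.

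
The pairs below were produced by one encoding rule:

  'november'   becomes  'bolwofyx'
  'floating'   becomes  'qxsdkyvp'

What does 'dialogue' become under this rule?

oeqyvksn

The output letters match the input read backwards, each shifted +10: november reversed is rebmevon. Read the word backwards and shift each letter +10.
Applying it to dialogue: reverse → eugolaid; then shift: e+10=o, u+10=e, g+10=q, o+10=y, l+10=v, a+10=k, i+10=s, d+10=n.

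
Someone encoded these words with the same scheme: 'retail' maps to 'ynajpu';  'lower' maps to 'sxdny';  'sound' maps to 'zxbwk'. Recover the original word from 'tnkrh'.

media

Shifts by position in retail: pos 0: r→y (+7), pos 1: e→n (+9), pos 2: t→a (+7), pos 3: a→j (+9) — repeating every 2. The shifts repeat in a cycle of length 2: positions 0,1,… shift by +7, +9, then the pattern repeats.
Undoing it on tnkrh: t−7=m, n−9=e, k−7=d, r−9=i, h−7=a.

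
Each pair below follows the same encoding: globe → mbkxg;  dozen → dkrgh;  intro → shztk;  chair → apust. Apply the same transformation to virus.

fstcw

g(6)→m(12) and l(11)→b(1) fit y≡3x+20 (mod 26); the inverse of 3 mod 26 is 9. This is an affine cipher: with a=0,…,z=25, each position x becomes (3x+20) mod 26.
On virus: v(21)→3·21+20≡5=f; i(8)→3·8+20≡18=s; r(17)→3·17+20≡19=t; u(20)→3·20+20≡2=c; s(18)→3·18+20≡22=w (all mod 26).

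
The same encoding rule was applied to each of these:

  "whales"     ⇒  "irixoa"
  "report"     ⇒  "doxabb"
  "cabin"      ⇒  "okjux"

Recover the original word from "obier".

crash

A repeating key of period 3 is used — shifts +12, +10, +8 over and over.
Decoding obier: o−12=c, b−10=r, i−8=a, e−12=s, r−10=h.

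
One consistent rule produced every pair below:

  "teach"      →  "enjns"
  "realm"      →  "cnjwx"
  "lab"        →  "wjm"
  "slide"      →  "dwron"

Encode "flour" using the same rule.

qwxdc

Two shifts are in play — +9 for a/e/i/o/u, +11 for every other letter.
Applying it to flour: f(cons)+11=q, l(cons)+11=w, o(vowel)+9=x, u(vowel)+9=d, r(cons)+11=c.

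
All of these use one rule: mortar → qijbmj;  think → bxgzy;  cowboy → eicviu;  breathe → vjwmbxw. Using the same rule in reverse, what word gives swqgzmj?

m(12)→q(16) and o(14)→i(8) fit y≡9x+12 (mod 26); the inverse of 9 mod 26 is 3. This is an affine cipher: with a=0,…,z=25, each position x becomes (9x+12) mod 26.
Decoding swqgzmj: s(18)→3·(18−12)≡18=s; w(22)→3·(22−12)≡4=e; q(16)→3·(16−12)≡12=m; g(6)→3·(6−12)≡8=i; z(25)→3·(25−12)≡13=n; m(12)→3·(12−12)≡0=a; j(9)→3·(9−12)≡17=r (all mod 26).

seminar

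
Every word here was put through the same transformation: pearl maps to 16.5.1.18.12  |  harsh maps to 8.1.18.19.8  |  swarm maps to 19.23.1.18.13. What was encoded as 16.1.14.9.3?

panic

p is letter #16 and maps to 16: an offset of 0. Each letter is replaced by its alphabet position (a=1, b=2, …, z=26).
Undoing it on 16.1.14.9.3: 16=p, 1=a, 14=n, 9=i, 3=c.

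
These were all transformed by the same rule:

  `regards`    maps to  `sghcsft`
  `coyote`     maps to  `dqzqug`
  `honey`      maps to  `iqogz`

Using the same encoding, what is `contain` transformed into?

dqovbko

The shifts repeat in a cycle of length 2: positions 0,1,… shift by +1, +2, then the pattern repeats.
For contain: c+1=d, o+2=q, n+1=o, t+2=v, a+1=b, i+2=k, n+1=o.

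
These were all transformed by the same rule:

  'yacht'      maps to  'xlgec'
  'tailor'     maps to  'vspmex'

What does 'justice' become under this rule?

igmxwyn

Two steps: reverse the string, then apply a Caesar shift of +4.
On justice: reverse → ecitsuj; then shift: e+4=i, c+4=g, i+4=m, t+4=x, s+4=w, u+4=y, j+4=n.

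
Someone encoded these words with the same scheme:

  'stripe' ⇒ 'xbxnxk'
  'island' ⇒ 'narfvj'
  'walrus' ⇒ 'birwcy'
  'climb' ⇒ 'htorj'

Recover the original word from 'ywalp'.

Shifts by position in stripe: pos 0: s→x (+5), pos 1: t→b (+8), pos 2: r→x (+6), pos 3: i→n (+5), pos 4: p→x (+8), pos 5: e→k (+6) — repeating every 3. The shifts repeat in a cycle of length 3: positions 0,1,… shift by +5, +8, +6, then the pattern repeats.
Reversing it on ywalp: y−5=t, w−8=o, a−6=u, l−5=g, p−8=h.

tough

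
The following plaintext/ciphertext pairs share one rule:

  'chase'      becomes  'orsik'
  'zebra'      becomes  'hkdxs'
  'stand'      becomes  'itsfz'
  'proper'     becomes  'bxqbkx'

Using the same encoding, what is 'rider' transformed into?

xczkx

c(2)→o(14) and h(7)→r(17) fit y≡11x+18 (mod 26); the inverse of 11 mod 26 is 19. This is an affine cipher: with a=0,…,z=25, each position x becomes (11x+18) mod 26.
On rider: r(17)→11·17+18≡23=x; i(8)→11·8+18≡2=c; d(3)→11·3+18≡25=z; e(4)→11·4+18≡10=k; r(17)→11·17+18≡23=x (all mod 26).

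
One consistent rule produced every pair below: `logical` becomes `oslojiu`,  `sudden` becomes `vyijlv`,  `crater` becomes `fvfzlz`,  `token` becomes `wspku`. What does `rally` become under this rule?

The shift increases by 1 at each position, starting from +3: 3, 4, 5, ….
Applying it to rally: r+3=u, a+4=e, l+5=q, l+6=r, y+7=f.

ueqrf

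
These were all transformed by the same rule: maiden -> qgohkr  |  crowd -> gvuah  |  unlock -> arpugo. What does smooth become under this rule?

The rule splits by letter class: vowels +6, consonants +4.
Applying it to smooth: s(cons)+4=w, m(cons)+4=q, o(vowel)+6=u, o(vowel)+6=u, t(cons)+4=x, h(cons)+4=l.

wquuxl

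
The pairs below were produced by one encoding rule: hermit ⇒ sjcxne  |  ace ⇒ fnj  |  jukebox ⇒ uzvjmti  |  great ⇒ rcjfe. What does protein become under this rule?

actejny

The shift depends on letter class: consonant h→s is +11, but vowel e→j is +5. Two shifts are in play — +5 for a/e/i/o/u, +11 for every other letter.
For protein: p(cons)+11=a, r(cons)+11=c, o(vowel)+5=t, t(cons)+11=e, e(vowel)+5=j, i(vowel)+5=n, n(cons)+11=y.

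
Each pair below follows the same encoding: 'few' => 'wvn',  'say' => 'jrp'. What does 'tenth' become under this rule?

Compare letters: f→w is +17, e→v is +17, w→n is +17 — a constant shift. Every letter moves 17 places later in the alphabet, wrapping around z→a.
For tenth: t+17=k, e+17=v, n+17=e, t+17=k, h+17=y.

kveky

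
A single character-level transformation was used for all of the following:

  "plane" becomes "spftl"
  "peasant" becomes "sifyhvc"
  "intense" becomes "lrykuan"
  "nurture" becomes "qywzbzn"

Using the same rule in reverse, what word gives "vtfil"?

space

In plane: p→s is +3, l→p is +4, a→f is +5, n→t is +6 — the shift increases by 1 each position. The shift increases by 1 at each position, starting from +3: 3, 4, 5, ….
Reversing it on vtfil: v−3=s, t−4=p, f−5=a, i−6=c, l−7=e.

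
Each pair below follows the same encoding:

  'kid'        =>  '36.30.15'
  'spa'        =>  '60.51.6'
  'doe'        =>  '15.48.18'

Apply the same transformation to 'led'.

k(#11)→36 and i(#9)→30: differences scale by 3, so n = 3·pos + 3. The formula is n = 3×(alphabet index, a=1) + 3.
For led: l=12→39, e=5→18, d=4→15.

39.18.15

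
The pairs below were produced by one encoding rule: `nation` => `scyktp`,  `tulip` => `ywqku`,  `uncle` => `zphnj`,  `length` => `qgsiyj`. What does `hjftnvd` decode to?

Shifts by position in nation: pos 0: n→s (+5), pos 1: a→c (+2), pos 2: t→y (+5), pos 3: i→k (+2) — repeating every 2. The shifts repeat in a cycle of length 2: positions 0,1,… shift by +5, +2, then the pattern repeats.
Reversing it on hjftnvd: h−5=c, j−2=h, f−5=a, t−2=r, n−5=i, v−2=t, d−5=y.

charity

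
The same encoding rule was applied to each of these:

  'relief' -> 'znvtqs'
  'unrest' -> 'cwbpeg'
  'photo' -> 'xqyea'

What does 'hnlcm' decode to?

Letter i (0-indexed) is shifted by i+8, so successive shifts are 8, 9, 10, ….
Decoding hnlcm: h−8=z, n−9=e, l−10=b, c−11=r, m−12=a.

zebra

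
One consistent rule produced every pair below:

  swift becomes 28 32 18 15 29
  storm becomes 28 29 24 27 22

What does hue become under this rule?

17 30 14

s is letter #19 and maps to 28: an offset of 9. Letters become their 1-based position plus 9 (so a→10, b→11, …).
On hue: h=8→17, u=21→30, e=5→14.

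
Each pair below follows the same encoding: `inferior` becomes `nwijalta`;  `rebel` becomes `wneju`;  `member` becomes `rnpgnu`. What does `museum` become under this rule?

rdvjdp

Shifts by position in inferior: pos 0: i→n (+5), pos 1: n→w (+9), pos 2: f→i (+3), pos 3: e→j (+5), pos 4: r→a (+9), pos 5: i→l (+3) — repeating every 3. A repeating key of period 3 is used — shifts +5, +9, +3 over and over.
On museum: m+5=r, u+9=d, s+3=v, e+5=j, u+9=d, m+3=p.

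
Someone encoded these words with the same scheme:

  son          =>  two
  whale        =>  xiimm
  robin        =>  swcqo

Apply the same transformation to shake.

Two shifts are in play — +8 for a/e/i/o/u, +1 for every other letter.
Applying it to shake: s(cons)+1=t, h(cons)+1=i, a(vowel)+8=i, k(cons)+1=l, e(vowel)+8=m.

tiilm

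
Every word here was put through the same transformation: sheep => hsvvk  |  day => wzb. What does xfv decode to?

cue

This is the alphabet-reversal cipher (Atbash): a becomes z, b becomes y, etc.
Reversing it on xfv: x↔c, f↔u, v↔e.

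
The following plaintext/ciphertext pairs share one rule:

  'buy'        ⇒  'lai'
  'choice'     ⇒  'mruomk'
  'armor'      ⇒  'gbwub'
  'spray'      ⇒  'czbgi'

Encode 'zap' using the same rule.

jgz

Vowels shift forward by 6 and consonants shift forward by 10.
For zap: z(cons)+10=j, a(vowel)+6=g, p(cons)+10=z.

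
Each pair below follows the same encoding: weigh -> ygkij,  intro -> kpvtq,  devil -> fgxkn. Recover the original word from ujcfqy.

shadow

Compare letters: w→y is +2, e→g is +2, i→k is +2 — a constant shift. This is a Caesar cipher with shift 2.
Reversing it on ujcfqy: u−2=s, j−2=h, c−2=a, f−2=d, q−2=o, y−2=w.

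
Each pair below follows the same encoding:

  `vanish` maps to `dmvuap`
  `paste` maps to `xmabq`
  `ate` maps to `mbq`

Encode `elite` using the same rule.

The shift depends on letter class: consonant v→d is +8, but vowel a→m is +12. Vowels shift forward by 12 and consonants shift forward by 8.
For elite: e(vowel)+12=q, l(cons)+8=t, i(vowel)+12=u, t(cons)+8=b, e(vowel)+12=q.

qtubq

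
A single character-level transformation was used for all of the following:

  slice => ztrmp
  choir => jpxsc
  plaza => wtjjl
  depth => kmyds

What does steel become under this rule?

zbnow

The shift increases by 1 at each position, starting from +7: 7, 8, 9, ….
For steel: s+7=z, t+8=b, e+9=n, e+10=o, l+11=w.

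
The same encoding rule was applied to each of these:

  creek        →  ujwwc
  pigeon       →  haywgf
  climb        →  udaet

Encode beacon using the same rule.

twsugf

Compare letters: c→u is +18, r→j is +18, e→w is +18 — a constant shift. This is a Caesar cipher with shift 18.
On beacon: b+18=t, e+18=w, a+18=s, c+18=u, o+18=g, n+18=f.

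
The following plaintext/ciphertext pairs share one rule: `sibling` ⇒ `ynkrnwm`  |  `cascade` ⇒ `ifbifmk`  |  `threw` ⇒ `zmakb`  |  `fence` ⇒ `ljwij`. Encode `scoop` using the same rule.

yhxuu

Shifts by position in sibling: pos 0: s→y (+6), pos 1: i→n (+5), pos 2: b→k (+9), pos 3: l→r (+6), pos 4: i→n (+5), pos 5: n→w (+9) — repeating every 3. It's a Vigenère-style cipher with numeric key [6,5,9]: position i shifts by key[i mod 3].
Applying it to scoop: s+6=y, c+5=h, o+9=x, o+6=u, p+5=u.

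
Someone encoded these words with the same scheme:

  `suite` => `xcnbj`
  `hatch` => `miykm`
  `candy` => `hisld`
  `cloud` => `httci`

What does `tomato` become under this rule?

ywriyw

It's a Vigenère-style cipher with numeric key [5,8]: position i shifts by key[i mod 2].
Applying it to tomato: t+5=y, o+8=w, m+5=r, a+8=i, t+5=y, o+8=w.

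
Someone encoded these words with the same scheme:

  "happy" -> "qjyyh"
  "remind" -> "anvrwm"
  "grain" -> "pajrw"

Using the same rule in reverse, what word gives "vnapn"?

merge

Compare letters: h→q is +9, a→j is +9, p→y is +9 — a constant shift. It's a constant shift of +9 (ROT9).
Reversing it on vnapn: v−9=m, n−9=e, a−9=r, p−9=g, n−9=e.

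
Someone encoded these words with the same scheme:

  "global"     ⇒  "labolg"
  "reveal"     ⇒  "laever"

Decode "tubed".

The word is simply reversed.
Reversing it on tubed: then reverse → debut.

debut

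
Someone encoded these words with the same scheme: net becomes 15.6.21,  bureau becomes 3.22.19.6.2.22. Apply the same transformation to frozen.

7.19.16.27.6.15

n is letter #14 and maps to 15: an offset of 1. The number is (letter's place in the alphabet, a=1) + 1.
On frozen: f=6→7, r=18→19, o=15→16, z=26→27, e=5→6, n=14→15.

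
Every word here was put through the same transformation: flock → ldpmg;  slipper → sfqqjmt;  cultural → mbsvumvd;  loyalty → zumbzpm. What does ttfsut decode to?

The output letters match the input read backwards, each shifted +1: flock reversed is kcolf. The word is reversed, then every letter is shifted forward by 1.
Decoding ttfsut: shift back: t−1=s, t−1=s, f−1=e, s−1=r, u−1=t, t−1=s → sserts; then reverse → stress.

stress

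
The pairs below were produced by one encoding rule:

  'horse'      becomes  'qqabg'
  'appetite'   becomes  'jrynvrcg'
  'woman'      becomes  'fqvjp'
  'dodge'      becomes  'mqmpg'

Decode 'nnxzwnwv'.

Shifts by position in horse: pos 0: h→q (+9), pos 1: o→q (+2), pos 2: r→a (+9), pos 3: s→b (+9), pos 4: e→g (+2) — repeating every 3. The shifts repeat in a cycle of length 3: positions 0,1,… shift by +9, +2, +9, then the pattern repeats.
Undoing it on nnxzwnwv: n−9=e, n−2=l, x−9=o, z−9=q, w−2=u, n−9=e, w−9=n, v−2=t.

eloquent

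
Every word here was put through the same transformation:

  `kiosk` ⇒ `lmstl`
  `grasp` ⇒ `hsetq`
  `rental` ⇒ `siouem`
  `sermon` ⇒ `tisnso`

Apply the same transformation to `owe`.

The rule splits by letter class: vowels +4, consonants +1.
Applying it to owe: o(vowel)+4=s, w(cons)+1=x, e(vowel)+4=i.

sxi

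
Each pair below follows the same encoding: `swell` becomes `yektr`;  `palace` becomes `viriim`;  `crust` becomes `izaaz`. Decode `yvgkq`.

Shifts by position in swell: pos 0: s→y (+6), pos 1: w→e (+8), pos 2: e→k (+6), pos 3: l→t (+8) — repeating every 2. The shifts repeat in a cycle of length 2: positions 0,1,… shift by +6, +8, then the pattern repeats.
Reversing it on yvgkq: y−6=s, v−8=n, g−6=a, k−8=c, q−6=k.

snack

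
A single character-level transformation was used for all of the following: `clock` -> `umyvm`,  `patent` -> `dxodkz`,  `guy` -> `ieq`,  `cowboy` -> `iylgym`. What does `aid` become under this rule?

nsk

The output letters match the input read backwards, each shifted +10: clock reversed is kcolc. Read the word backwards and shift each letter +10.
Applying it to aid: reverse → dia; then shift: d+10=n, i+10=s, a+10=k.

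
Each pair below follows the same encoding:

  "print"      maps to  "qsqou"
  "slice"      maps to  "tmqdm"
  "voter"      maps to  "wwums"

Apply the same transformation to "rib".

sqc

The rule splits by letter class: vowels +8, consonants +1.
On rib: r(cons)+1=s, i(vowel)+8=q, b(cons)+1=c.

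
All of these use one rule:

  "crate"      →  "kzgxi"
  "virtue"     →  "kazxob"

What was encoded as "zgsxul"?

format

The output letters match the input read backwards, each shifted +6: crate reversed is etarc. Read the word backwards and shift each letter +6.
Reversing it on zgsxul: shift back: z−6=t, g−6=a, s−6=m, x−6=r, u−6=o, l−6=f → tamrof; then reverse → format.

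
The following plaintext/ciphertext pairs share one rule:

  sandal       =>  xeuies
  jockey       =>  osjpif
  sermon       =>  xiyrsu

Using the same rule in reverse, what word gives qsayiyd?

Shifts by position in sandal: pos 0: s→x (+5), pos 1: a→e (+4), pos 2: n→u (+7), pos 3: d→i (+5), pos 4: a→e (+4), pos 5: l→s (+7) — repeating every 3. It's a Vigenère-style cipher with numeric key [5,4,7]: position i shifts by key[i mod 3].
Reversing it on qsayiyd: q−5=l, s−4=o, a−7=t, y−5=t, i−4=e, y−7=r, d−5=y.

lottery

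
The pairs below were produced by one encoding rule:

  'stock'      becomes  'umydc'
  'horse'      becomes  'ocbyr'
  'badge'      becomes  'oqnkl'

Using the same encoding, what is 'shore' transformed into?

The output letters match the input read backwards, each shifted +10: stock reversed is kcots. Two steps: reverse the string, then apply a Caesar shift of +10.
For shore: reverse → erohs; then shift: e+10=o, r+10=b, o+10=y, h+10=r, s+10=c.

obyrc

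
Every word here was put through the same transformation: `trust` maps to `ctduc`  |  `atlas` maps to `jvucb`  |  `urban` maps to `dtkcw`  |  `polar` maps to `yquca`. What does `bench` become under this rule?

A repeating key of period 2 is used — shifts +9, +2 over and over.
Applying it to bench: b+9=k, e+2=g, n+9=w, c+2=e, h+9=q.

kgweq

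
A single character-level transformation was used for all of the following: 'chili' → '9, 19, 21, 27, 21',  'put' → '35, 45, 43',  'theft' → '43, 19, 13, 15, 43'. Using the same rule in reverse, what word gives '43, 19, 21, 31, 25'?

think

c(#3)→9 and h(#8)→19: differences scale by 2, so n = 2·pos + 3. Each letter becomes 2×(its alphabet position, a=1..z=26) + 3.
Undoing it on 43, 19, 21, 31, 25: 43→(43−3)÷2=20=t, 19→(19−3)÷2=8=h, 21→(21−3)÷2=9=i, 31→(31−3)÷2=14=n, 25→(25−3)÷2=11=k.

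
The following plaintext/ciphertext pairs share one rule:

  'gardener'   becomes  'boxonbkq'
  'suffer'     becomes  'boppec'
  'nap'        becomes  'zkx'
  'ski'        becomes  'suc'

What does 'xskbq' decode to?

The word is reversed, then every letter is shifted forward by 10.
Reversing it on xskbq: shift back: x−10=n, s−10=i, k−10=a, b−10=r, q−10=g → niarg; then reverse → grain.

grain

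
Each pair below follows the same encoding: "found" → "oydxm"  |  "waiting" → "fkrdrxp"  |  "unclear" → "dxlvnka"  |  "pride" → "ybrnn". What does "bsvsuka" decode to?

Shifts by position in found: pos 0: f→o (+9), pos 1: o→y (+10), pos 2: u→d (+9), pos 3: n→x (+10) — repeating every 2. A repeating key of period 2 is used — shifts +9, +10 over and over.
Undoing it on bsvsuka: b−9=s, s−10=i, v−9=m, s−10=i, u−9=l, k−10=a, a−9=r.

similar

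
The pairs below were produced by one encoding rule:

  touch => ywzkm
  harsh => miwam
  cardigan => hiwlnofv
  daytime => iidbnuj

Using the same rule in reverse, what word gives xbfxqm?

Shifts by position in touch: pos 0: t→y (+5), pos 1: o→w (+8), pos 2: u→z (+5), pos 3: c→k (+8) — repeating every 2. A repeating key of period 2 is used — shifts +5, +8 over and over.
Reversing it on xbfxqm: x−5=s, b−8=t, f−5=a, x−8=p, q−5=l, m−8=e.

staple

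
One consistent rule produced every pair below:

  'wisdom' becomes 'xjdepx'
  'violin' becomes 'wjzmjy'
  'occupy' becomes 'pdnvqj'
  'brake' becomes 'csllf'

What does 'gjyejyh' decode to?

finding

A repeating key of period 3 is used — shifts +1, +1, +11 over and over.
Decoding gjyejyh: g−1=f, j−1=i, y−11=n, e−1=d, j−1=i, y−11=n, h−1=g.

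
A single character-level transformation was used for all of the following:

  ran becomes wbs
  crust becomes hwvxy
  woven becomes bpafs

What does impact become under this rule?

The shift depends on letter class: consonant r→w is +5, but vowel a→b is +1. Two shifts are in play — +1 for a/e/i/o/u, +5 for every other letter.
For impact: i(vowel)+1=j, m(cons)+5=r, p(cons)+5=u, a(vowel)+1=b, c(cons)+5=h, t(cons)+5=y.

jrubhy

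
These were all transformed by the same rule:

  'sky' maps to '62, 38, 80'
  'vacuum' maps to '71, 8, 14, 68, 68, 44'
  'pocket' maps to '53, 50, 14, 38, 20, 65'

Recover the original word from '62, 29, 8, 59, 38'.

shark

s(#19)→62 and k(#11)→38: differences scale by 3, so n = 3·pos + 5. The formula is n = 3×(alphabet index, a=1) + 5.
Reversing it on 62, 29, 8, 59, 38: 62→(62−5)÷3=19=s, 29→(29−5)÷3=8=h, 8→(8−5)÷3=1=a, 59→(59−5)÷3=18=r, 38→(38−5)÷3=11=k.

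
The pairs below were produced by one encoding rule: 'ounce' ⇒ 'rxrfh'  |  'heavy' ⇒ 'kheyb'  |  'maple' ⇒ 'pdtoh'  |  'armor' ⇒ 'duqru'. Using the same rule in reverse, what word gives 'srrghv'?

Shifts by position in ounce: pos 0: o→r (+3), pos 1: u→x (+3), pos 2: n→r (+4), pos 3: c→f (+3), pos 4: e→h (+3) — repeating every 3. It's a Vigenère-style cipher with numeric key [3,3,4]: position i shifts by key[i mod 3].
Decoding srrghv: s−3=p, r−3=o, r−4=n, g−3=d, h−3=e, v−4=r.

ponder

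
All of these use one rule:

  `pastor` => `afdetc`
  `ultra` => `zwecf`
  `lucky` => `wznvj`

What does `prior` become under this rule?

The shift depends on letter class: consonant p→a is +11, but vowel a→f is +5. Vowels shift forward by 5 and consonants shift forward by 11.
On prior: p(cons)+11=a, r(cons)+11=c, i(vowel)+5=n, o(vowel)+5=t, r(cons)+11=c.

acntc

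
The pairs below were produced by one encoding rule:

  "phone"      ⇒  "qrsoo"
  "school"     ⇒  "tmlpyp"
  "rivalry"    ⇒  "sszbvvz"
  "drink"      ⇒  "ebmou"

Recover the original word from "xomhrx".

Shifts by position in phone: pos 0: p→q (+1), pos 1: h→r (+10), pos 2: o→s (+4), pos 3: n→o (+1), pos 4: e→o (+10) — repeating every 3. The shifts repeat in a cycle of length 3: positions 0,1,… shift by +1, +10, +4, then the pattern repeats.
Decoding xomhrx: x−1=w, o−10=e, m−4=i, h−1=g, r−10=h, x−4=t.

weight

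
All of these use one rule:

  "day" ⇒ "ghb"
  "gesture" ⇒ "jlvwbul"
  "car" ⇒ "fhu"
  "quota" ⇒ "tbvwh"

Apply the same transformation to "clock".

The shift depends on letter class: consonant d→g is +3, but vowel a→h is +7. Vowels shift forward by 7 and consonants shift forward by 3.
On clock: c(cons)+3=f, l(cons)+3=o, o(vowel)+7=v, c(cons)+3=f, k(cons)+3=n.

fovfn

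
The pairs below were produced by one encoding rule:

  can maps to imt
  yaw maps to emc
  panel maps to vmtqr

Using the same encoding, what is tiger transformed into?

zumqx

The shift depends on letter class: consonant c→i is +6, but vowel a→m is +12. The rule splits by letter class: vowels +12, consonants +6.
Applying it to tiger: t(cons)+6=z, i(vowel)+12=u, g(cons)+6=m, e(vowel)+12=q, r(cons)+6=x.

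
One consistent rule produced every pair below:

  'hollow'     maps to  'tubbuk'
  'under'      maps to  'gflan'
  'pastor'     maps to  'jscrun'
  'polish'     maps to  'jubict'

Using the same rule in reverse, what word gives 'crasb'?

steal

h(7)→t(19) and o(14)→u(20) fit y≡15x+18 (mod 26); the inverse of 15 mod 26 is 7. This is an affine cipher: with a=0,…,z=25, each position x becomes (15x+18) mod 26.
Undoing it on crasb: c(2)→7·(2−18)≡18=s; r(17)→7·(17−18)≡19=t; a(0)→7·(0−18)≡4=e; s(18)→7·(18−18)≡0=a; b(1)→7·(1−18)≡11=l (all mod 26).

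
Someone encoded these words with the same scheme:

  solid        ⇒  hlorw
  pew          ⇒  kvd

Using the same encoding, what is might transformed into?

Each pair mirrors across the alphabet (s↔h, o↔l, l↔o): positions sum to 25. Letters are reflected about the middle of the alphabet (position → 25−position): Atbash.
Applying it to might: m↔n, i↔r, g↔t, h↔s, t↔g.

nrtsg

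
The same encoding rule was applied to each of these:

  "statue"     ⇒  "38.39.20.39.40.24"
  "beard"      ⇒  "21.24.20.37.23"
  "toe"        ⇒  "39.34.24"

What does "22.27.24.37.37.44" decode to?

s is letter #19 and maps to 38: an offset of 19. The number is (letter's place in the alphabet, a=1) + 19.
Undoing it on 22.27.24.37.37.44: 22→(22−19)÷1=3=c, 27→(27−19)÷1=8=h, 24→(24−19)÷1=5=e, 37→(37−19)÷1=18=r, 37→(37−19)÷1=18=r, 44→(44−19)÷1=25=y.

cherry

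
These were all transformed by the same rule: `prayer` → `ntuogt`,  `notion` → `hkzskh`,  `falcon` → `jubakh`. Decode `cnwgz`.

upset

p(15)→n(13) and r(17)→t(19) fit y≡3x+20 (mod 26); the inverse of 3 mod 26 is 9. This is an affine cipher: with a=0,…,z=25, each position x becomes (3x+20) mod 26.
Reversing it on cnwgz: c(2)→9·(2−20)≡20=u; n(13)→9·(13−20)≡15=p; w(22)→9·(22−20)≡18=s; g(6)→9·(6−20)≡4=e; z(25)→9·(25−20)≡19=t (all mod 26).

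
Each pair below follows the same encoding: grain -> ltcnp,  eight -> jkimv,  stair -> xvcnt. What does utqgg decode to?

probe

Shifts by position in grain: pos 0: g→l (+5), pos 1: r→t (+2), pos 2: a→c (+2), pos 3: i→n (+5), pos 4: n→p (+2) — repeating every 3. A repeating key of period 3 is used — shifts +5, +2, +2 over and over.
Undoing it on utqgg: u−5=p, t−2=r, q−2=o, g−5=b, g−2=e.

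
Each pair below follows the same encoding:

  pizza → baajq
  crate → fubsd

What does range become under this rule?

fhobs

The output letters match the input read backwards, each shifted +1: pizza reversed is azzip. Read the word backwards and shift each letter +1.
For range: reverse → egnar; then shift: e+1=f, g+1=h, n+1=o, a+1=b, r+1=s.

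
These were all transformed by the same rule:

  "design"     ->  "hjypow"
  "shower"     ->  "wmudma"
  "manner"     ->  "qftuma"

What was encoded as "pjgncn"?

league

In design: d→h is +4, e→j is +5, s→y is +6, i→p is +7 — the shift increases by 1 each position. The shift increases by 1 at each position, starting from +4: 4, 5, 6, ….
Decoding pjgncn: p−4=l, j−5=e, g−6=a, n−7=g, c−8=u, n−9=e.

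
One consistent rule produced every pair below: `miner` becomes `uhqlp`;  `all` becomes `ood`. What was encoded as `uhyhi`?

The output letters match the input read backwards, each shifted +3: miner reversed is renim. Read the word backwards and shift each letter +3.
Decoding uhyhi: shift back: u−3=r, h−3=e, y−3=v, h−3=e, i−3=f → revef; then reverse → fever.

fever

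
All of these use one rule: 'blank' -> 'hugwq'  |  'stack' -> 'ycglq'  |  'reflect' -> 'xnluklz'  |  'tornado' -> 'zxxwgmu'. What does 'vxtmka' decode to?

ponder

Shifts by position in blank: pos 0: b→h (+6), pos 1: l→u (+9), pos 2: a→g (+6), pos 3: n→w (+9) — repeating every 2. A repeating key of period 2 is used — shifts +6, +9 over and over.
Reversing it on vxtmka: v−6=p, x−9=o, t−6=n, m−9=d, k−6=e, a−9=r.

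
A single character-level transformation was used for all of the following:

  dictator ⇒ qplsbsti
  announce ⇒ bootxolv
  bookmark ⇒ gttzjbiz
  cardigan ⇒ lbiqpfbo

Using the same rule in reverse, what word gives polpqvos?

Treating letters as 0–25, the rule is x ↦ 5x + 1 (mod 26).
Undoing it on polpqvos: p(15)→21·(15−1)≡8=i; o(14)→21·(14−1)≡13=n; l(11)→21·(11−1)≡2=c; p(15)→21·(15−1)≡8=i; q(16)→21·(16−1)≡3=d; v(21)→21·(21−1)≡4=e; o(14)→21·(14−1)≡13=n; s(18)→21·(18−1)≡19=t (all mod 26).

incident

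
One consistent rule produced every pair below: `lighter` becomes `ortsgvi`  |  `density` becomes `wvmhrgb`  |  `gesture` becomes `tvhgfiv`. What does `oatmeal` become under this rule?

Each pair mirrors across the alphabet (l↔o, i↔r, g↔t): positions sum to 25. Each letter is replaced by its mirror in the alphabet: a↔z, b↔y, c↔x, and so on (the Atbash cipher).
For oatmeal: o↔l, a↔z, t↔g, m↔n, e↔v, a↔z, l↔o.

lzgnvzo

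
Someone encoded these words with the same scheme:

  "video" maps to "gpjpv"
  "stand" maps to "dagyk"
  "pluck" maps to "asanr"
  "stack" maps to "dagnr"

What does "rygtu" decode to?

Shifts by position in video: pos 0: v→g (+11), pos 1: i→p (+7), pos 2: d→j (+6), pos 3: e→p (+11), pos 4: o→v (+7) — repeating every 3. It's a Vigenère-style cipher with numeric key [11,7,6]: position i shifts by key[i mod 3].
Reversing it on rygtu: r−11=g, y−7=r, g−6=a, t−11=i, u−7=n.

grain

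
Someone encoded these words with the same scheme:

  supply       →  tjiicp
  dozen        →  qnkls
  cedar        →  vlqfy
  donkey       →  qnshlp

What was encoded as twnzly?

shower

s(18)→t(19) and u(20)→j(9) fit y≡21x+5 (mod 26); the inverse of 21 mod 26 is 5. Each letter's alphabet position (a=0..z=25) is mapped through 21·x+5 mod 26 — an affine cipher.
Decoding twnzly: t(19)→5·(19−5)≡18=s; w(22)→5·(22−5)≡7=h; n(13)→5·(13−5)≡14=o; z(25)→5·(25−5)≡22=w; l(11)→5·(11−5)≡4=e; y(24)→5·(24−5)≡17=r (all mod 26).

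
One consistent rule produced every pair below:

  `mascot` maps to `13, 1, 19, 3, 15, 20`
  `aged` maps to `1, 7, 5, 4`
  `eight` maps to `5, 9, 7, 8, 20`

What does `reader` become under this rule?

m is letter #13 and maps to 13: an offset of 0. Each letter is replaced by its alphabet position (a=1, b=2, …, z=26).
For reader: r=18→18, e=5→5, a=1→1, d=4→4, e=5→5, r=18→18.

18, 5, 1, 4, 5, 18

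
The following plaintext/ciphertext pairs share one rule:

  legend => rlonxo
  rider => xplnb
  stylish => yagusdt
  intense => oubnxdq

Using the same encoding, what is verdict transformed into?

The shift increases by 1 at each position, starting from +6: 6, 7, 8, ….
On verdict: v+6=b, e+7=l, r+8=z, d+9=m, i+10=s, c+11=n, t+12=f.

blzmsnf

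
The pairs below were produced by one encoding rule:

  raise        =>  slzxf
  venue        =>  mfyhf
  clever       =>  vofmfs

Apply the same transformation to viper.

mzifs

Each letter's alphabet position (a=0..z=25) is mapped through 5·x+11 mod 26 — an affine cipher.
On viper: v(21)→5·21+11≡12=m; i(8)→5·8+11≡25=z; p(15)→5·15+11≡8=i; e(4)→5·4+11≡5=f; r(17)→5·17+11≡18=s (all mod 26).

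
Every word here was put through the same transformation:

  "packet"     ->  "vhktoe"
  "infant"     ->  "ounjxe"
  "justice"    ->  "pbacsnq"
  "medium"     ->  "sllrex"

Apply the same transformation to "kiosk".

qpwbu

Each letter shifts forward by (position + 6), i.e. 6, 7, 8, … — the shift grows by one for each successive letter.
For kiosk: k+6=q, i+7=p, o+8=w, s+9=b, k+10=u.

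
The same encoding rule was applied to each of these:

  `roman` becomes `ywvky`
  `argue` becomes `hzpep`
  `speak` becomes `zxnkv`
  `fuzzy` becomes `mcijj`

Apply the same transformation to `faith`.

Letter i (0-indexed) is shifted by i+7, so successive shifts are 7, 8, 9, ….
On faith: f+7=m, a+8=i, i+9=r, t+10=d, h+11=s.

mirds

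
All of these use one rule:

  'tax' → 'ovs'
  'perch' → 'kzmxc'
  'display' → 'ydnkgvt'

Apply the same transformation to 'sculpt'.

Compare letters: t→o is +21, a→v is +21, x→s is +21 — a constant shift. It's a constant shift of +21 (ROT21).
Applying it to sculpt: s+21=n, c+21=x, u+21=p, l+21=g, p+21=k, t+21=o.

nxpgko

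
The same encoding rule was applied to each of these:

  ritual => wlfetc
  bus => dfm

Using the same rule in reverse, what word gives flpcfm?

bureau

The output letters match the input read backwards, each shifted +11: ritual reversed is lautir. The word is reversed, then every letter is shifted forward by 11.
Undoing it on flpcfm: shift back: f−11=u, l−11=a, p−11=e, c−11=r, f−11=u, m−11=b → uaerub; then reverse → bureau.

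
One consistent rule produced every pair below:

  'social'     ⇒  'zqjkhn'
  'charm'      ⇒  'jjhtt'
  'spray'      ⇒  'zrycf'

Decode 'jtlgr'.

Shifts by position in social: pos 0: s→z (+7), pos 1: o→q (+2), pos 2: c→j (+7), pos 3: i→k (+2) — repeating every 2. The shifts repeat in a cycle of length 2: positions 0,1,… shift by +7, +2, then the pattern repeats.
Reversing it on jtlgr: j−7=c, t−2=r, l−7=e, g−2=e, r−7=k.

creek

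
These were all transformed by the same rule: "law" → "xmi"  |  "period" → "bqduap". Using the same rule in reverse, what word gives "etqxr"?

Compare letters: l→x is +12, a→m is +12, w→i is +12 — a constant shift. Every letter moves 12 places later in the alphabet, wrapping around z→a.
Undoing it on etqxr: e−12=s, t−12=h, q−12=e, x−12=l, r−12=f.

shelf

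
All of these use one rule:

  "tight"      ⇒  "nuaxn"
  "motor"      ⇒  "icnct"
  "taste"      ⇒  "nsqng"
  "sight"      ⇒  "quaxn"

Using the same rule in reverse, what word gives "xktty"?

Treating letters as 0–25, the rule is x ↦ 23x + 18 (mod 26).
Reversing it on xktty: x(23)→17·(23−18)≡7=h; k(10)→17·(10−18)≡20=u; t(19)→17·(19−18)≡17=r; t(19)→17·(19−18)≡17=r; y(24)→17·(24−18)≡24=y (all mod 26).

hurry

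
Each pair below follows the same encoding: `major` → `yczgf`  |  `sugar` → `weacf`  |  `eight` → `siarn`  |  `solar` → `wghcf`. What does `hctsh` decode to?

label

Each letter's alphabet position (a=0..z=25) is mapped through 17·x+2 mod 26 — an affine cipher.
Undoing it on hctsh: h(7)→23·(7−2)≡11=l; c(2)→23·(2−2)≡0=a; t(19)→23·(19−2)≡1=b; s(18)→23·(18−2)≡4=e; h(7)→23·(7−2)≡11=l (all mod 26).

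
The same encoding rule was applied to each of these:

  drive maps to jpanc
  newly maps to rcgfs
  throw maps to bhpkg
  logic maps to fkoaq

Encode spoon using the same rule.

d(3)→j(9) and r(17)→p(15) fit y≡19x+4 (mod 26); the inverse of 19 mod 26 is 11. This is an affine cipher: with a=0,…,z=25, each position x becomes (19x+4) mod 26.
On spoon: s(18)→19·18+4≡8=i; p(15)→19·15+4≡3=d; o(14)→19·14+4≡10=k; o(14)→19·14+4≡10=k; n(13)→19·13+4≡17=r (all mod 26).

idkkr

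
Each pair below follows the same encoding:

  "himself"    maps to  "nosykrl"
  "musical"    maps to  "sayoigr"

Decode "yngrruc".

Compare letters: h→n is +6, i→o is +6, m→s is +6 — a constant shift. This is a Caesar cipher with shift 6.
Undoing it on yngrruc: y−6=s, n−6=h, g−6=a, r−6=l, r−6=l, u−6=o, c−6=w.

shallow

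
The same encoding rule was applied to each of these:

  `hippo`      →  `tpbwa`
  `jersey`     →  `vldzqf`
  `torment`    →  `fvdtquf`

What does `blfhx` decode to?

Shifts by position in hippo: pos 0: h→t (+12), pos 1: i→p (+7), pos 2: p→b (+12), pos 3: p→w (+7) — repeating every 2. The shifts repeat in a cycle of length 2: positions 0,1,… shift by +12, +7, then the pattern repeats.
Reversing it on blfhx: b−12=p, l−7=e, f−12=t, h−7=a, x−12=l.

petal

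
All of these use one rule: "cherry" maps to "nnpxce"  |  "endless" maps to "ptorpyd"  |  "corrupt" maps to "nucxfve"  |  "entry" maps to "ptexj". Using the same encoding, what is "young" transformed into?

A repeating key of period 2 is used — shifts +11, +6 over and over.
For young: y+11=j, o+6=u, u+11=f, n+6=t, g+11=r.

juftr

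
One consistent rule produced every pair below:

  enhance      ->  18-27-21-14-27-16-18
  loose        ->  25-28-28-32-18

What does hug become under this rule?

e is letter #5 and maps to 18: an offset of 13. Each letter is replaced by its alphabet position (a=1..z=26) + 13.
For hug: h=8→21, u=21→34, g=7→20.

21-34-20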